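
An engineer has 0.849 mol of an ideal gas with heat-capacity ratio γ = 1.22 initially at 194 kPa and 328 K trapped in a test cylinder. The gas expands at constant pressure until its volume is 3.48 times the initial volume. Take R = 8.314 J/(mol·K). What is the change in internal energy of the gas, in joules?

26100 J

V₁ = nRT₁/P₁ = 0.849×8.314×328/194 = 11.9 L.
Isobaric: P stays 194 kPa; V/T = const ⇒ T₂ = 1140 K, V₂ = 41.5 L.
For an ideal gas ΔU = nCvΔT with Cv = R/(γ−1) = 37.8 J/(mol·K).
ΔU = 0.849×37.8×(1140−328) = 26100 J.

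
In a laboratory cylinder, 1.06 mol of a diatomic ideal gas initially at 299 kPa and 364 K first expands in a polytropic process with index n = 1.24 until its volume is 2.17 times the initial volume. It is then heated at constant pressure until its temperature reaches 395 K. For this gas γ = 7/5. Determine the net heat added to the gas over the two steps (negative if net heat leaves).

V₁ = nRT₁/P₁ = 1.06×8.314×364/299 = 10.7 L.
Step 1 — Polytropic n=1.24: T₂ = T₁(V₁/V₂)^(n−1) = 364×(0.461)^0.24 = 302 K; P₂ = P₁(V₁/V₂)^n = 114 kPa.
W = (P₁V₁−P₂V₂)/(n−1) = (299×10.7−114×23.3)/0.24 = 2270 J.
ΔU = nCvΔT = 1.06×20.8×(302−364) = -1360 J.
Q = ΔU + W = 907 J.
State after step 1: P = 114 kPa, V = 23.3 L, T = 302 K.
Step 2 — Isobaric: P stays 114 kPa; V/T = const ⇒ T₂ = 395 K, V₂ = 30.4 L.
W = PΔV = 114×(30.4−23.3) kPa·L = 817 J.
ΔU = nCvΔT = 1.06×20.8×(395−302) = 2040 J.
Q = ΔU + W = nCpΔT = 2860 J.
Net over both steps: W = 3090 J, Q = 3770 J, ΔU = 683 J.

3770 J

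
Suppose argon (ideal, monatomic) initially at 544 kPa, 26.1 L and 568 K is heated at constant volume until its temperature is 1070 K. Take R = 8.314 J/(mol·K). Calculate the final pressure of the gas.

Isochoric: V stays 26.1 L; P/T = const ⇒ T₂ = 1070 K, P₂ = 1020 kPa.

1020 kPa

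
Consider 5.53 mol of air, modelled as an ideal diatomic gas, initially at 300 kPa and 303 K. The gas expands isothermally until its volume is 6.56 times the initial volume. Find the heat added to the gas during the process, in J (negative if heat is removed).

26200 J

V₁ = nRT₁/P₁ = 5.53×8.314×303/300 = 46.4 L.
Isothermal: T stays 303 K; PV = const ⇒ V₂ = 305 L, P₂ = 45.7 kPa.
ΔU = 0 (ideal gas, T constant).
W = nRT ln(V₂/V₁) = 5.53×8.314×303×ln(6.56) = 26200 J.
Q = ΔU + W = 26200 J.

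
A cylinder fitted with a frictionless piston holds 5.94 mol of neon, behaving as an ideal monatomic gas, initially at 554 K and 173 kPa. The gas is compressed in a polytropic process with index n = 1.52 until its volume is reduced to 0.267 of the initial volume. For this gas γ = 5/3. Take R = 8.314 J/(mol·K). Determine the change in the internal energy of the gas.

V₁ = nRT₁/P₁ = 5.94×8.314×554/173 = 158 L.
Polytropic n=1.52: T₂ = T₁(V₁/V₂)^(n−1) = 554×(3.75)^0.52 = 1100 K; P₂ = P₁(V₁/V₂)^n = 1290 kPa.
For an ideal gas ΔU = nCvΔT with Cv = (3/2)R = 12.5 J/(mol·K).
ΔU = 5.94×12.5×(1100−554) = 40500 J.

40500 J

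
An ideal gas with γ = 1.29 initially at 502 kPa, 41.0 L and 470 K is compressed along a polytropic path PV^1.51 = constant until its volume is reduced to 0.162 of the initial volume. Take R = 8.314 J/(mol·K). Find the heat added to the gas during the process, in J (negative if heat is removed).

46800 J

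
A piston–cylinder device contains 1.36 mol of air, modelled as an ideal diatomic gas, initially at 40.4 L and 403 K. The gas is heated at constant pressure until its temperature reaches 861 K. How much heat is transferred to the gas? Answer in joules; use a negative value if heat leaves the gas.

P₁ = nRT₁/V₁ = 1.36×8.314×403/40.4 = 113 kPa.
Isobaric: P stays 113 kPa; V/T = const ⇒ T₂ = 861 K, V₂ = 86.3 L.
W = PΔV = 113×(86.3−40.4) kPa·L = 5180 J.
ΔU = nCvΔT = 1.36×20.8×(861−403) = 12900 J.
Q = ΔU + W = nCpΔT = 18100 J.

18100 J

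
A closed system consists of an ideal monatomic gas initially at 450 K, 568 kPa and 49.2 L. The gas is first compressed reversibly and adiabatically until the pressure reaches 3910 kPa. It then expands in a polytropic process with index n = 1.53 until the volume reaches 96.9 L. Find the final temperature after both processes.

368 K

n = P₁V₁/(RT₁) = 568×49.2/(8.314×450) = 7.47 mol.
Step 1 — Adiabatic: T₂/T₁ = (P₂/P₁)^((γ−1)/γ) ⇒ T₂ = 450×(6.88)^0.400 = 974 K; V₂ = 15.5 L.
ΔU = nCvΔT = 7.47×12.5×(974−450) = 48800 J.
Q = 0 for an adiabatic process, so W = −ΔU = -48800 J.
State after step 1: P = 3910 kPa, V = 15.5 L, T = 974 K.
Step 2 — Polytropic n=1.53: T₂ = T₁(V₁/V₂)^(n−1) = 974×(0.160)^0.53 = 368 K; P₂ = P₁(V₁/V₂)^n = 236 kPa.
W = (P₁V₁−P₂V₂)/(n−1) = (3910×15.5−236×96.9)/0.53 = 70900 J.
ΔU = nCvΔT = 7.47×12.5×(368−974) = -56400 J.
Q = ΔU + W = 14500 J.
Net over both steps: W = 22200 J, Q = 14500 J, ΔU = -7630 J.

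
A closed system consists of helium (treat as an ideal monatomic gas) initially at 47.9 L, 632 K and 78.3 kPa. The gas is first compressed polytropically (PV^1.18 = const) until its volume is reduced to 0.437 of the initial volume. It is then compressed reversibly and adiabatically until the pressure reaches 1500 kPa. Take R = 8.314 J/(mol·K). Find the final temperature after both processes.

n = P₁V₁/(RT₁) = 78.3×47.9/(8.314×632) = 0.714 mol.
Step 1 — Polytropic n=1.18: T₂ = T₁(V₁/V₂)^(n−1) = 632×(2.29)^0.18 = 734 K; P₂ = P₁(V₁/V₂)^n = 208 kPa.
W = (P₁V₁−P₂V₂)/(n−1) = (78.3×47.9−208×20.9)/0.18 = -3350 J.
ΔU = nCvΔT = 0.714×12.5×(734−632) = 904 J.
Q = ΔU + W = -2440 J.
State after step 1: P = 208 kPa, V = 20.9 L, T = 734 K.
Step 2 — Adiabatic: T₂/T₁ = (P₂/P₁)^((γ−1)/γ) ⇒ T₂ = 734×(7.21)^0.400 = 1620 K; V₂ = 6.40 L.
ΔU = nCvΔT = 0.714×12.5×(1620−734) = 7860 J.
Q = 0 for an adiabatic process, so W = −ΔU = -7860 J.
Net over both steps: W = -11200 J, Q = -2440 J, ΔU = 8770 J.

1620 K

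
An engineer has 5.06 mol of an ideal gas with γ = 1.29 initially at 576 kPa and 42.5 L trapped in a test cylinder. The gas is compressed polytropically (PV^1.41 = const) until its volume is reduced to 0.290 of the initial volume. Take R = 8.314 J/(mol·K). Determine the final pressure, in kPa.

3300 kPa

T₁ = P₁V₁/(nR) = 576×42.5/(5.06×8.314) = 582 K.
Polytropic n=1.41: T₂ = T₁(V₁/V₂)^(n−1) = 582×(3.45)^0.41 = 967 K; P₂ = P₁(V₁/V₂)^n = 3300 kPa.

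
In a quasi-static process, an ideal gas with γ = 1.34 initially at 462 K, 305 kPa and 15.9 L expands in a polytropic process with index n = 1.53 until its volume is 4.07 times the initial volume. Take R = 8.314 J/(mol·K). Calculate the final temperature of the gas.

Polytropic n=1.53: T₂ = T₁(V₁/V₂)^(n−1) = 462×(0.246)^0.53 = 220 K; P₂ = P₁(V₁/V₂)^n = 35.6 kPa.

220 K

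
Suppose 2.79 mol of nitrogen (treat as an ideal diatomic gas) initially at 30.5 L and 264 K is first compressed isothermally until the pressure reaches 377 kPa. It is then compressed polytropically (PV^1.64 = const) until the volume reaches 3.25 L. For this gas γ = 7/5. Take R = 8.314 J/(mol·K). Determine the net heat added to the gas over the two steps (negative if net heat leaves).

6480 J

P₁ = nRT₁/V₁ = 2.79×8.314×264/30.5 = 201 kPa.
Step 1 — Isothermal: T stays 264 K; PV = const ⇒ V₂ = 16.2 L, P₂ = 377 kPa.
ΔU = 0 (ideal gas, T constant).
W = nRT ln(V₂/V₁) = 2.79×8.314×264×ln(0.533) = -3860 J.
Q = ΔU + W = -3860 J.
State after step 1: P = 377 kPa, V = 16.2 L, T = 264 K.
Step 2 — Polytropic n=1.64: T₂ = T₁(V₁/V₂)^(n−1) = 264×(5.00)^0.64 = 739 K; P₂ = P₁(V₁/V₂)^n = 5280 kPa.
W = (P₁V₁−P₂V₂)/(n−1) = (377×16.2−5280×3.25)/0.64 = -17200 J.
ΔU = nCvΔT = 2.79×20.8×(739−264) = 27600 J.
Q = ΔU + W = 10300 J.
Net over both steps: W = -21100 J, Q = 6480 J, ΔU = 27600 J.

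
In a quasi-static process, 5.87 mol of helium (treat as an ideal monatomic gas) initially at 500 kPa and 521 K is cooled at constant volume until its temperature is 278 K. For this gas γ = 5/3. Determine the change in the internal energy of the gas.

-17800 J

V₁ = nRT₁/P₁ = 5.87×8.314×521/500 = 50.9 L.
Isochoric: V stays 50.9 L; P/T = const ⇒ T₂ = 278 K, P₂ = 267 kPa.
For an ideal gas ΔU = nCvΔT with Cv = (3/2)R = 12.5 J/(mol·K).
ΔU = 5.87×12.5×(278−521) = -17800 J.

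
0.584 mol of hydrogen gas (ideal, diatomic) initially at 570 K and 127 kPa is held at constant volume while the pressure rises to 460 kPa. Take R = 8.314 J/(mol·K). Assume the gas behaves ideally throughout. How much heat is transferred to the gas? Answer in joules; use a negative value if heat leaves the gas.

18100 J

V₁ = nRT₁/P₁ = 0.584×8.314×570/127 = 21.8 L.
Isochoric: V stays 21.8 L; P/T = const ⇒ T₂ = 2060 K, P₂ = 460 kPa.
W = 0 (no volume change).
ΔU = nCvΔT = 0.584×20.8×(2060−570) = 18100 J.
Q = ΔU = 18100 J.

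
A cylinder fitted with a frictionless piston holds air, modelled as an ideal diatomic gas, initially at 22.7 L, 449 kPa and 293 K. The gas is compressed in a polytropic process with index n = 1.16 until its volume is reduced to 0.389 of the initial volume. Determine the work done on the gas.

10400 J

n = P₁V₁/(RT₁) = 449×22.7/(8.314×293) = 4.18 mol.
Polytropic n=1.16: T₂ = T₁(V₁/V₂)^(n−1) = 293×(2.57)^0.16 = 341 K; P₂ = P₁(V₁/V₂)^n = 1340 kPa.
W = (P₁V₁−P₂V₂)/(n−1) = (449×22.7−1340×8.83)/0.16 = -10400 J.
Work done on the gas = −W_by = 10400 J.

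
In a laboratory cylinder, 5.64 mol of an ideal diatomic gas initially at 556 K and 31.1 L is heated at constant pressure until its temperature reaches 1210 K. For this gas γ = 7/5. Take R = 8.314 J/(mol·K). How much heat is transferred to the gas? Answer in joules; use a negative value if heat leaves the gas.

P₁ = nRT₁/V₁ = 5.64×8.314×556/31.1 = 838 kPa.
Isobaric: P stays 838 kPa; V/T = const ⇒ T₂ = 1210 K, V₂ = 67.7 L.
W = PΔV = 838×(67.7−31.1) kPa·L = 30700 J.
ΔU = nCvΔT = 5.64×20.8×(1210−556) = 76700 J.
Q = ΔU + W = nCpΔT = 107000 J.

107000 J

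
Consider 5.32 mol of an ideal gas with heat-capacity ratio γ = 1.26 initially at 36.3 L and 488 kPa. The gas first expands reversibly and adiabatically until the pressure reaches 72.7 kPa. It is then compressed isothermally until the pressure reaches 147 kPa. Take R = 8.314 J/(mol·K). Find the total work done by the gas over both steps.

13700 J

T₁ = P₁V₁/(nR) = 488×36.3/(5.32×8.314) = 401 K.
Step 1 — Adiabatic: T₂/T₁ = (P₂/P₁)^((γ−1)/γ) ⇒ T₂ = 401×(0.149)^0.206 = 270 K; V₂ = 164 L.
ΔU = nCvΔT = 5.32×32.0×(270−401) = -22100 J.
Q = 0 for an adiabatic process, so W = −ΔU = 22100 J.
State after step 1: P = 72.7 kPa, V = 164 L, T = 270 K.
Step 2 — Isothermal: T stays 270 K; PV = const ⇒ V₂ = 81.4 L, P₂ = 147 kPa.
ΔU = 0 (ideal gas, T constant).
W = nRT ln(V₂/V₁) = 5.32×8.314×270×ln(0.495) = -8420 J.
Q = ΔU + W = -8420 J.
Net over both steps: W = 13700 J, Q = -8420 J, ΔU = -22100 J.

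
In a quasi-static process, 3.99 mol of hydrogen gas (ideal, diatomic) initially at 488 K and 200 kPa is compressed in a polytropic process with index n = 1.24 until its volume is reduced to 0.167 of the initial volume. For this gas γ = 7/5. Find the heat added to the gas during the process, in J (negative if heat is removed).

-14500 J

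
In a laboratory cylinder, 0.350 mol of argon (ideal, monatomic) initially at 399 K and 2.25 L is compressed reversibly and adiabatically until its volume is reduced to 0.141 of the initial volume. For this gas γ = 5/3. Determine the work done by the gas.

P₁ = nRT₁/V₁ = 0.350×8.314×399/2.25 = 516 kPa.
Adiabatic: TV^(γ−1) = const ⇒ T₂ = 399×(7.09)^0.667 = 1470 K; PV^γ = const ⇒ P₂ = 13500 kPa.
ΔU = nCvΔT = 0.350×12.5×(1470−399) = 4690 J.
Q = 0 for an adiabatic process, so W = −ΔU = -4690 J.

-4690 J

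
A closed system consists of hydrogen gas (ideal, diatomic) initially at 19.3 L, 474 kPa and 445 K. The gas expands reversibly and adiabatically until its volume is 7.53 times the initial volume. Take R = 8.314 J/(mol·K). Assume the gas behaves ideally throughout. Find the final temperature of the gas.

Adiabatic: TV^(γ−1) = const ⇒ T₂ = 445×(0.133)^0.400 = 198 K; PV^γ = const ⇒ P₂ = 28.1 kPa.

198 K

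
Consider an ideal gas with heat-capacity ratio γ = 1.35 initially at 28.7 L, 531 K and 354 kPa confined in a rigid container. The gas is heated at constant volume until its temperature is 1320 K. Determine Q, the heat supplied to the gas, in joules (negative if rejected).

43100 J

n = P₁V₁/(RT₁) = 354×28.7/(8.314×531) = 2.30 mol.
Isochoric: V stays 28.7 L; P/T = const ⇒ T₂ = 1320 K, P₂ = 880 kPa.
W = 0 (no volume change).
ΔU = nCvΔT = 2.30×23.8×(1320−531) = 43100 J.
Q = ΔU = 43100 J.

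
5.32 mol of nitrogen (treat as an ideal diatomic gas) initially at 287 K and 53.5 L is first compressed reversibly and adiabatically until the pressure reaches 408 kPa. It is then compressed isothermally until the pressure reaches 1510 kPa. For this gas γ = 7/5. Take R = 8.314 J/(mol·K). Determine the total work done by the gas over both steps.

P₁ = nRT₁/V₁ = 5.32×8.314×287/53.5 = 237 kPa.
Step 1 — Adiabatic: T₂/T₁ = (P₂/P₁)^((γ−1)/γ) ⇒ T₂ = 287×(1.72)^0.286 = 335 K; V₂ = 36.3 L.
ΔU = nCvΔT = 5.32×20.8×(335−287) = 5320 J.
Q = 0 for an adiabatic process, so W = −ΔU = -5320 J.
State after step 1: P = 408 kPa, V = 36.3 L, T = 335 K.
Step 2 — Isothermal: T stays 335 K; PV = const ⇒ V₂ = 9.81 L, P₂ = 1510 kPa.
ΔU = 0 (ideal gas, T constant).
W = nRT ln(V₂/V₁) = 5.32×8.314×335×ln(0.270) = -19400 J.
Q = ΔU + W = -19400 J.
Net over both steps: W = -24700 J, Q = -19400 J, ΔU = 5320 J.

-24700 J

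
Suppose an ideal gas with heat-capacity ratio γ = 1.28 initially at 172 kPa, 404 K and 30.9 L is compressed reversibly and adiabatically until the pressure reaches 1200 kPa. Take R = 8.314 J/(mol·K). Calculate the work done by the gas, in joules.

n = P₁V₁/(RT₁) = 172×30.9/(8.314×404) = 1.58 mol.
Adiabatic: T₂/T₁ = (P₂/P₁)^((γ−1)/γ) ⇒ T₂ = 404×(6.98)^0.219 = 618 K; V₂ = 6.77 L.
ΔU = nCvΔT = 1.58×29.7×(618−404) = 10100 J.
Q = 0 for an adiabatic process, so W = −ΔU = -10100 J.

-10100 J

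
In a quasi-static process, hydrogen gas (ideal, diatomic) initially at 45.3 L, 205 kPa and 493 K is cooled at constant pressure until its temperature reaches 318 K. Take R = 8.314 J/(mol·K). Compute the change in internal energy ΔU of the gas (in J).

-8240 J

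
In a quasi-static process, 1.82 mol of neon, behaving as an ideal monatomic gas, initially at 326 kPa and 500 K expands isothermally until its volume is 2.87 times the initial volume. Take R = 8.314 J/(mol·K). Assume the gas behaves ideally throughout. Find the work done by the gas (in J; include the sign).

7980 J

V₁ = nRT₁/P₁ = 1.82×8.314×500/326 = 23.2 L.
Isothermal: T stays 500 K; PV = const ⇒ V₂ = 66.6 L, P₂ = 114 kPa.
W = nRT ln(V₂/V₁) = 1.82×8.314×500×ln(2.87) = 7980 J.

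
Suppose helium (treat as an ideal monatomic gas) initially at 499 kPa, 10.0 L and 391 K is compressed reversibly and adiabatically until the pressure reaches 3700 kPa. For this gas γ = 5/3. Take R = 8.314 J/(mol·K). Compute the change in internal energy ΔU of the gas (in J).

n = P₁V₁/(RT₁) = 499×10.0/(8.314×391) = 1.54 mol.
Adiabatic: T₂/T₁ = (P₂/P₁)^((γ−1)/γ) ⇒ T₂ = 391×(7.41)^0.400 = 871 K; V₂ = 3.01 L.
For an ideal gas ΔU = nCvΔT with Cv = (3/2)R = 12.5 J/(mol·K).
ΔU = 1.54×12.5×(871−391) = 9200 J.

9200 J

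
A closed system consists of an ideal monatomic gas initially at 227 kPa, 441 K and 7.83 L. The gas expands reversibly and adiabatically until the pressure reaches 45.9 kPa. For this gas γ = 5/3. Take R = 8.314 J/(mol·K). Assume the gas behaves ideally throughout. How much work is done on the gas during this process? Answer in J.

n = P₁V₁/(RT₁) = 227×7.83/(8.314×441) = 0.485 mol.
Adiabatic: T₂/T₁ = (P₂/P₁)^((γ−1)/γ) ⇒ T₂ = 441×(0.202)^0.400 = 233 K; V₂ = 20.4 L.
ΔU = nCvΔT = 0.485×12.5×(233−441) = -1260 J.
Q = 0 for an adiabatic process, so W = −ΔU = 1260 J.
Work done on the gas = −W_by = -1260 J.

-1260 J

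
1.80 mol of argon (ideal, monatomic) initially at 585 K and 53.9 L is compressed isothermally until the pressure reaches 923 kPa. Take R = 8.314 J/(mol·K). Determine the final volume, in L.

P₁ = nRT₁/V₁ = 1.80×8.314×585/53.9 = 162 kPa.
Isothermal: T stays 585 K; PV = const ⇒ V₂ = 9.48 L, P₂ = 923 kPa.

9.48 L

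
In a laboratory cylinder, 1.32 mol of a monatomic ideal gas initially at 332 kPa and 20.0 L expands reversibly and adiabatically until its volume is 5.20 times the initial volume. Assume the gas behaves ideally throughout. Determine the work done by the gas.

6640 J

T₁ = P₁V₁/(nR) = 332×20.0/(1.32×8.314) = 605 K.
Adiabatic: TV^(γ−1) = const ⇒ T₂ = 605×(0.192)^0.667 = 202 K; PV^γ = const ⇒ P₂ = 21.3 kPa.
ΔU = nCvΔT = 1.32×12.5×(202−605) = -6640 J.
Q = 0 for an adiabatic process, so W = −ΔU = 6640 J.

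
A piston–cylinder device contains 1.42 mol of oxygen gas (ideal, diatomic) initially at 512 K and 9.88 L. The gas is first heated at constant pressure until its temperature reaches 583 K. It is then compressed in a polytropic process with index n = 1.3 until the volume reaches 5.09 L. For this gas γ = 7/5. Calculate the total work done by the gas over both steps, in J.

P₁ = nRT₁/V₁ = 1.42×8.314×512/9.88 = 612 kPa.
Step 1 — Isobaric: P stays 612 kPa; V/T = const ⇒ T₂ = 583 K, V₂ = 11.3 L.
W = PΔV = 612×(11.3−9.88) kPa·L = 838 J.
ΔU = nCvΔT = 1.42×20.8×(583−512) = 2100 J.
Q = ΔU + W = nCpΔT = 2930 J.
State after step 1: P = 612 kPa, V = 11.3 L, T = 583 K.
Step 2 — Polytropic n=1.3: T₂ = T₁(V₁/V₂)^(n−1) = 583×(2.21)^0.30 = 740 K; P₂ = P₁(V₁/V₂)^n = 1720 kPa.
W = (P₁V₁−P₂V₂)/(n−1) = (612×11.3−1720×5.09)/0.30 = -6160 J.
ΔU = nCvΔT = 1.42×20.8×(740−583) = 4620 J.
Q = ΔU + W = -1540 J.
Net over both steps: W = -5320 J, Q = 1390 J, ΔU = 6720 J.

-5320 J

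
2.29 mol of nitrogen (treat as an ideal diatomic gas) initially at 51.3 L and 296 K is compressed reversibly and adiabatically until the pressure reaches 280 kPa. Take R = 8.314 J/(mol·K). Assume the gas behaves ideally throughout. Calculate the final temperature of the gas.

P₁ = nRT₁/V₁ = 2.29×8.314×296/51.3 = 110 kPa.
Adiabatic: T₂/T₁ = (P₂/P₁)^((γ−1)/γ) ⇒ T₂ = 296×(2.55)^0.286 = 387 K; V₂ = 26.3 L.

387 K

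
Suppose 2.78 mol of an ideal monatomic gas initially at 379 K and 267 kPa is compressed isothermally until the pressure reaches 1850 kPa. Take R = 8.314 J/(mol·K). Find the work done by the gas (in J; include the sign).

-17000 J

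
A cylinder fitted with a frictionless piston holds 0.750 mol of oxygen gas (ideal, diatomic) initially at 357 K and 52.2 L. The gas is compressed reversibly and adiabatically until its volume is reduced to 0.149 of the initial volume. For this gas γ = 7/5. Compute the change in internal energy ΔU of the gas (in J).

P₁ = nRT₁/V₁ = 0.750×8.314×357/52.2 = 42.6 kPa.
Adiabatic: TV^(γ−1) = const ⇒ T₂ = 357×(6.71)^0.400 = 765 K; PV^γ = const ⇒ P₂ = 613 kPa.
For an ideal gas ΔU = nCvΔT with Cv = (5/2)R = 20.8 J/(mol·K).
ΔU = 0.750×20.8×(765−357) = 6350 J.

6350 J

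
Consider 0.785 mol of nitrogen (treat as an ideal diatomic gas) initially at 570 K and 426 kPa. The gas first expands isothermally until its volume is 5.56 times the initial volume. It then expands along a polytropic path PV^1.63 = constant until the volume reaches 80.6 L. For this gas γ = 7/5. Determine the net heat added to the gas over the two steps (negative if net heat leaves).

5450 J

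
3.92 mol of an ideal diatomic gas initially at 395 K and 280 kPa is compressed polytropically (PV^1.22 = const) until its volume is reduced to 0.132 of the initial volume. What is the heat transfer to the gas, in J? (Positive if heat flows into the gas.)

-14800 J

V₁ = nRT₁/P₁ = 3.92×8.314×395/280 = 46.0 L.
Polytropic n=1.22: T₂ = T₁(V₁/V₂)^(n−1) = 395×(7.58)^0.22 = 617 K; P₂ = P₁(V₁/V₂)^n = 3310 kPa.
W = (P₁V₁−P₂V₂)/(n−1) = (280×46.0−3310×6.07)/0.22 = -32800 J.
ΔU = nCvΔT = 3.92×20.8×(617−395) = 18100 J.
Q = ΔU + W = -14800 J.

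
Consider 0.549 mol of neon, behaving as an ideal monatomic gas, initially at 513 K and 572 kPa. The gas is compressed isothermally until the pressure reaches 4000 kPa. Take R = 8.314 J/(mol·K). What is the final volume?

V₁ = nRT₁/P₁ = 0.549×8.314×513/572 = 4.09 L.
Isothermal: T stays 513 K; PV = const ⇒ V₂ = 0.585 L, P₂ = 4000 kPa.

0.585 L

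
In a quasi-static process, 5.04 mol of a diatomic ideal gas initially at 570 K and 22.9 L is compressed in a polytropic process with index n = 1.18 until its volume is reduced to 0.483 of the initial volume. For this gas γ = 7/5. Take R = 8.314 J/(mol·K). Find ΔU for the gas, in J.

P₁ = nRT₁/V₁ = 5.04×8.314×570/22.9 = 1040 kPa.
Polytropic n=1.18: T₂ = T₁(V₁/V₂)^(n−1) = 570×(2.07)^0.18 = 650 K; P₂ = P₁(V₁/V₂)^n = 2460 kPa.
For an ideal gas ΔU = nCvΔT with Cv = (5/2)R = 20.8 J/(mol·K).
ΔU = 5.04×20.8×(650−570) = 8360 J.

8360 J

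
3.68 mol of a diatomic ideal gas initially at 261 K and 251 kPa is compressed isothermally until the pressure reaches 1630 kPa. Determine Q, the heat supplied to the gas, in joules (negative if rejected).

-14900 J

V₁ = nRT₁/P₁ = 3.68×8.314×261/251 = 31.8 L.
Isothermal: T stays 261 K; PV = const ⇒ V₂ = 4.90 L, P₂ = 1630 kPa.
ΔU = 0 (ideal gas, T constant).
W = nRT ln(V₂/V₁) = 3.68×8.314×261×ln(0.154) = -14900 J.
Q = ΔU + W = -14900 J.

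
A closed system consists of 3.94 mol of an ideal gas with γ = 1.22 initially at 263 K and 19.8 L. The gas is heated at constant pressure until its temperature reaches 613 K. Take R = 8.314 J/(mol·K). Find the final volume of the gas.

P₁ = nRT₁/V₁ = 3.94×8.314×263/19.8 = 435 kPa.
Isobaric: P stays 435 kPa; V/T = const ⇒ T₂ = 613 K, V₂ = 46.1 L.

46.1 L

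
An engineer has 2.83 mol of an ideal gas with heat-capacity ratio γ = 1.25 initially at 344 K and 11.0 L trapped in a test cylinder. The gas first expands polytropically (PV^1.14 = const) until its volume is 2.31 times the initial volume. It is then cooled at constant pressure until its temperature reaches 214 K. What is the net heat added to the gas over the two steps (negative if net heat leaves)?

-8000 J

P₁ = nRT₁/V₁ = 2.83×8.314×344/11.0 = 736 kPa.
Step 1 — Polytropic n=1.14: T₂ = T₁(V₁/V₂)^(n−1) = 344×(0.433)^0.14 = 306 K; P₂ = P₁(V₁/V₂)^n = 283 kPa.
W = (P₁V₁−P₂V₂)/(n−1) = (736×11.0−283×25.4)/0.14 = 6390 J.
ΔU = nCvΔT = 2.83×33.3×(306−344) = -3580 J.
Q = ΔU + W = 2810 J.
State after step 1: P = 283 kPa, V = 25.4 L, T = 306 K.
Step 2 — Isobaric: P stays 283 kPa; V/T = const ⇒ T₂ = 214 K, V₂ = 17.8 L.
W = PΔV = 283×(17.8−25.4) kPa·L = -2160 J.
ΔU = nCvΔT = 2.83×33.3×(214−306) = -8650 J.
Q = ΔU + W = nCpΔT = -10800 J.
Net over both steps: W = 4230 J, Q = -8000 J, ΔU = -12200 J.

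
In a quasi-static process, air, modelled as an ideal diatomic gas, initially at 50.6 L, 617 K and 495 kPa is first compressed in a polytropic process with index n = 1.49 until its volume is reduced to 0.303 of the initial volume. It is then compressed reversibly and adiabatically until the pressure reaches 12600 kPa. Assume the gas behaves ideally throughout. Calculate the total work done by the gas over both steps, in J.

-98700 J

n = P₁V₁/(RT₁) = 495×50.6/(8.314×617) = 4.88 mol.
Step 1 — Polytropic n=1.49: T₂ = T₁(V₁/V₂)^(n−1) = 617×(3.30)^0.49 = 1110 K; P₂ = P₁(V₁/V₂)^n = 2930 kPa.
W = (P₁V₁−P₂V₂)/(n−1) = (495×50.6−2930×15.3)/0.49 = -40600 J.
ΔU = nCvΔT = 4.88×20.8×(1110−617) = 49800 J.
Q = ΔU + W = 9140 J.
State after step 1: P = 2930 kPa, V = 15.3 L, T = 1110 K.
Step 2 — Adiabatic: T₂/T₁ = (P₂/P₁)^((γ−1)/γ) ⇒ T₂ = 1110×(4.30)^0.286 = 1680 K; V₂ = 5.41 L.
ΔU = nCvΔT = 4.88×20.8×(1680−1110) = 58100 J.
Q = 0 for an adiabatic process, so W = −ΔU = -58100 J.
Net over both steps: W = -98700 J, Q = 9140 J, ΔU = 108000 J.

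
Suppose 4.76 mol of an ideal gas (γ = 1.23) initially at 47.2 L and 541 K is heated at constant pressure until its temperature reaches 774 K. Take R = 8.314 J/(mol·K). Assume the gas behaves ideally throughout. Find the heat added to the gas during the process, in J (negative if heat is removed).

49300 J

P₁ = nRT₁/V₁ = 4.76×8.314×541/47.2 = 454 kPa.
Isobaric: P stays 454 kPa; V/T = const ⇒ T₂ = 774 K, V₂ = 67.5 L.
W = PΔV = 454×(67.5−47.2) kPa·L = 9220 J.
ΔU = nCvΔT = 4.76×36.1×(774−541) = 40100 J.
Q = ΔU + W = nCpΔT = 49300 J.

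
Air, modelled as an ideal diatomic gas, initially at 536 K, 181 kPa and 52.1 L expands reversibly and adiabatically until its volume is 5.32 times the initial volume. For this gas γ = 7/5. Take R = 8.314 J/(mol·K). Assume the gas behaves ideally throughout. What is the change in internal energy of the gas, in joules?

-11500 J

n = P₁V₁/(RT₁) = 181×52.1/(8.314×536) = 2.12 mol.
Adiabatic: TV^(γ−1) = const ⇒ T₂ = 536×(0.188)^0.400 = 275 K; PV^γ = const ⇒ P₂ = 17.4 kPa.
For an ideal gas ΔU = nCvΔT with Cv = (5/2)R = 20.8 J/(mol·K).
ΔU = 2.12×20.8×(275−536) = -11500 J.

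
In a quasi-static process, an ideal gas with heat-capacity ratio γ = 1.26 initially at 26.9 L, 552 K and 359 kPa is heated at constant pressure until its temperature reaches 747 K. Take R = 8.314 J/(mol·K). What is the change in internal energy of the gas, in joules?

n = P₁V₁/(RT₁) = 359×26.9/(8.314×552) = 2.10 mol.
Isobaric: P stays 359 kPa; V/T = const ⇒ T₂ = 747 K, V₂ = 36.4 L.
For an ideal gas ΔU = nCvΔT with Cv = R/(γ−1) = 32.0 J/(mol·K).
ΔU = 2.10×32.0×(747−552) = 13100 J.

13100 J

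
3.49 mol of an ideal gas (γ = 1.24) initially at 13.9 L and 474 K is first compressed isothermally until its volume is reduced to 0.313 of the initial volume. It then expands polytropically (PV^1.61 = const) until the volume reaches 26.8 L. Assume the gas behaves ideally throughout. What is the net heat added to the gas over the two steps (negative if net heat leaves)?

P₁ = nRT₁/V₁ = 3.49×8.314×474/13.9 = 989 kPa.
Step 1 — Isothermal: T stays 474 K; PV = const ⇒ V₂ = 4.35 L, P₂ = 3160 kPa.
ΔU = 0 (ideal gas, T constant).
W = nRT ln(V₂/V₁) = 3.49×8.314×474×ln(0.313) = -16000 J.
Q = ΔU + W = -16000 J.
State after step 1: P = 3160 kPa, V = 4.35 L, T = 474 K.
Step 2 — Polytropic n=1.61: T₂ = T₁(V₁/V₂)^(n−1) = 474×(0.162)^0.61 = 156 K; P₂ = P₁(V₁/V₂)^n = 169 kPa.
W = (P₁V₁−P₂V₂)/(n−1) = (3160×4.35−169×26.8)/0.61 = 15100 J.
ΔU = nCvΔT = 3.49×34.6×(156−474) = -38400 J.
Q = ΔU + W = -23300 J.
Net over both steps: W = -866 J, Q = -39300 J, ΔU = -38400 J.

-39300 J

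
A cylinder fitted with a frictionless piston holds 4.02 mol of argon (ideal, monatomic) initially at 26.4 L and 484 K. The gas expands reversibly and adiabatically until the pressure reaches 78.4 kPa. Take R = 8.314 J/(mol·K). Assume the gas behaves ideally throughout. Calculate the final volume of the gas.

P₁ = nRT₁/V₁ = 4.02×8.314×484/26.4 = 613 kPa.
Adiabatic: T₂/T₁ = (P₂/P₁)^((γ−1)/γ) ⇒ T₂ = 484×(0.128)^0.400 = 213 K; V₂ = 90.7 L.

90.7 L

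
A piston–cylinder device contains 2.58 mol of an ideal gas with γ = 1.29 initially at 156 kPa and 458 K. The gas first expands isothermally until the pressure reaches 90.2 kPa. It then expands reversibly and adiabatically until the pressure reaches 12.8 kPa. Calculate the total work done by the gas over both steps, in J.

17400 J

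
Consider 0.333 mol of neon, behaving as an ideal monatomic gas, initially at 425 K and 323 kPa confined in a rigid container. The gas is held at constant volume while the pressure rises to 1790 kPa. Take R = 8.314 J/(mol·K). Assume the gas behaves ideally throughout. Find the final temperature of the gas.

V₁ = nRT₁/P₁ = 0.333×8.314×425/323 = 3.64 L.
Isochoric: V stays 3.64 L; P/T = const ⇒ T₂ = 2360 K, P₂ = 1790 kPa.

2360 K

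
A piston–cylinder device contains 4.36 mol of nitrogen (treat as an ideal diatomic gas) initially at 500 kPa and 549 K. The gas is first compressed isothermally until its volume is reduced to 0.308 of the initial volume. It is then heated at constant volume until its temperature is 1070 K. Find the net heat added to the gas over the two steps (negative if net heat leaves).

V₁ = nRT₁/P₁ = 4.36×8.314×549/500 = 39.8 L.
Step 1 — Isothermal: T stays 549 K; PV = const ⇒ V₂ = 12.3 L, P₂ = 1620 kPa.
ΔU = 0 (ideal gas, T constant).
W = nRT ln(V₂/V₁) = 4.36×8.314×549×ln(0.308) = -23400 J.
Q = ΔU + W = -23400 J.
State after step 1: P = 1620 kPa, V = 12.3 L, T = 549 K.
Step 2 — Isochoric: V stays 12.3 L; P/T = const ⇒ T₂ = 1070 K, P₂ = 3160 kPa.
W = 0 (no volume change).
ΔU = nCvΔT = 4.36×20.8×(1070−549) = 47200 J.
Q = ΔU = 47200 J.
Net over both steps: W = -23400 J, Q = 23800 J, ΔU = 47200 J.

23800 J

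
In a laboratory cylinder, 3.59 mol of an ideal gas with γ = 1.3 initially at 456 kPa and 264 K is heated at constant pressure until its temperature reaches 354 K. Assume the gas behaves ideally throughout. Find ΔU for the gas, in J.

V₁ = nRT₁/P₁ = 3.59×8.314×264/456 = 17.3 L.
Isobaric: P stays 456 kPa; V/T = const ⇒ T₂ = 354 K, V₂ = 23.2 L.
For an ideal gas ΔU = nCvΔT with Cv = R/(γ−1) = 27.7 J/(mol·K).
ΔU = 3.59×27.7×(354−264) = 8950 J.

8950 J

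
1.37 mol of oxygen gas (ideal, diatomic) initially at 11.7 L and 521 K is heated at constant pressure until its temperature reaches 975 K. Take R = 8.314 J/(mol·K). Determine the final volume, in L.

21.9 L

P₁ = nRT₁/V₁ = 1.37×8.314×521/11.7 = 507 kPa.
Isobaric: P stays 507 kPa; V/T = const ⇒ T₂ = 975 K, V₂ = 21.9 L.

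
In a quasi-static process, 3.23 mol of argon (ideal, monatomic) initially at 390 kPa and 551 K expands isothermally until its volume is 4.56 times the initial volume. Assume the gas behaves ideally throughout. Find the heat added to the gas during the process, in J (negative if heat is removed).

22500 J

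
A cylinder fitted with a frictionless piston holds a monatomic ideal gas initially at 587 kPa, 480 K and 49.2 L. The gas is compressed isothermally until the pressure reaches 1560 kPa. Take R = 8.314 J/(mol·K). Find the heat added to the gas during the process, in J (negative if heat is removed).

-28200 J

n = P₁V₁/(RT₁) = 587×49.2/(8.314×480) = 7.24 mol.
Isothermal: T stays 480 K; PV = const ⇒ V₂ = 18.5 L, P₂ = 1560 kPa.
ΔU = 0 (ideal gas, T constant).
W = nRT ln(V₂/V₁) = 7.24×8.314×480×ln(0.376) = -28200 J.
Q = ΔU + W = -28200 J.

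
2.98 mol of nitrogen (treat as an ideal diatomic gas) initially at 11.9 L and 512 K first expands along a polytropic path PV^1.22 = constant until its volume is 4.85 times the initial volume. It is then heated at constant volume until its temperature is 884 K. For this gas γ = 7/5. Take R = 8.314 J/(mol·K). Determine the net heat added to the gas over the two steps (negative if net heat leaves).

40000 J

P₁ = nRT₁/V₁ = 2.98×8.314×512/11.9 = 1070 kPa.
Step 1 — Polytropic n=1.22: T₂ = T₁(V₁/V₂)^(n−1) = 512×(0.206)^0.22 = 362 K; P₂ = P₁(V₁/V₂)^n = 155 kPa.
W = (P₁V₁−P₂V₂)/(n−1) = (1070×11.9−155×57.7)/0.22 = 16900 J.
ΔU = nCvΔT = 2.98×20.8×(362−512) = -9310 J.
Q = ΔU + W = 7610 J.
State after step 1: P = 155 kPa, V = 57.7 L, T = 362 K.
Step 2 — Isochoric: V stays 57.7 L; P/T = const ⇒ T₂ = 884 K, P₂ = 379 kPa.
W = 0 (no volume change).
ΔU = nCvΔT = 2.98×20.8×(884−362) = 32300 J.
Q = ΔU = 32300 J.
Net over both steps: W = 16900 J, Q = 40000 J, ΔU = 23000 J.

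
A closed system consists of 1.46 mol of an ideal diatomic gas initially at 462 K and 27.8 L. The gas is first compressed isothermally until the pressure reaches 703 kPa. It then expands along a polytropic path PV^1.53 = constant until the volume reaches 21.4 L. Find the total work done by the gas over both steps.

P₁ = nRT₁/V₁ = 1.46×8.314×462/27.8 = 202 kPa.
Step 1 — Isothermal: T stays 462 K; PV = const ⇒ V₂ = 7.98 L, P₂ = 703 kPa.
ΔU = 0 (ideal gas, T constant).
W = nRT ln(V₂/V₁) = 1.46×8.314×462×ln(0.287) = -7000 J.
Q = ΔU + W = -7000 J.
State after step 1: P = 703 kPa, V = 7.98 L, T = 462 K.
Step 2 — Polytropic n=1.53: T₂ = T₁(V₁/V₂)^(n−1) = 462×(0.373)^0.53 = 274 K; P₂ = P₁(V₁/V₂)^n = 155 kPa.
W = (P₁V₁−P₂V₂)/(n−1) = (703×7.98−155×21.4)/0.53 = 4310 J.
ΔU = nCvΔT = 1.46×20.8×(274−462) = -5710 J.
Q = ΔU + W = -1400 J.
Net over both steps: W = -2690 J, Q = -8400 J, ΔU = -5710 J.

-2690 J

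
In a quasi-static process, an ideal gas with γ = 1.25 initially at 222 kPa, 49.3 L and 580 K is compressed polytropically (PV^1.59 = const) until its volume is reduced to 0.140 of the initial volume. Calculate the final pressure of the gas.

5060 kPa

Polytropic n=1.59: T₂ = T₁(V₁/V₂)^(n−1) = 580×(7.14)^0.59 = 1850 K; P₂ = P₁(V₁/V₂)^n = 5060 kPa.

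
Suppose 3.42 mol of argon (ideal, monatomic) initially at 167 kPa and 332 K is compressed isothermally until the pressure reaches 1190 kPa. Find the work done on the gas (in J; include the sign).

V₁ = nRT₁/P₁ = 3.42×8.314×332/167 = 56.5 L.
Isothermal: T stays 332 K; PV = const ⇒ V₂ = 7.93 L, P₂ = 1190 kPa.
W = nRT ln(V₂/V₁) = 3.42×8.314×332×ln(0.140) = -18500 J.
Work done on the gas = −W_by = 18500 J.

18500 J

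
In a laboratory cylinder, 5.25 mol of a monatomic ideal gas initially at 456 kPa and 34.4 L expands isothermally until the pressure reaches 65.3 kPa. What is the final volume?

240 L

T₁ = P₁V₁/(nR) = 456×34.4/(5.25×8.314) = 359 K.
Isothermal: T stays 359 K; PV = const ⇒ V₂ = 240 L, P₂ = 65.3 kPa.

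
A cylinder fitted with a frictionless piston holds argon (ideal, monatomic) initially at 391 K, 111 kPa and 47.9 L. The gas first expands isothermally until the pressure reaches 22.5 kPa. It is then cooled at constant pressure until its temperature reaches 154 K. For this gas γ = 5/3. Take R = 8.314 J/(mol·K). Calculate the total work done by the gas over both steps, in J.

n = P₁V₁/(RT₁) = 111×47.9/(8.314×391) = 1.64 mol.
Step 1 — Isothermal: T stays 391 K; PV = const ⇒ V₂ = 236 L, P₂ = 22.5 kPa.
ΔU = 0 (ideal gas, T constant).
W = nRT ln(V₂/V₁) = 1.64×8.314×391×ln(4.93) = 8490 J.
Q = ΔU + W = 8490 J.
State after step 1: P = 22.5 kPa, V = 236 L, T = 391 K.
Step 2 — Isobaric: P stays 22.5 kPa; V/T = const ⇒ T₂ = 154 K, V₂ = 93.1 L.
W = PΔV = 22.5×(93.1−236) kPa·L = -3220 J.
ΔU = nCvΔT = 1.64×12.5×(154−391) = -4830 J.
Q = ΔU + W = nCpΔT = -8060 J.
Net over both steps: W = 5260 J, Q = 429 J, ΔU = -4830 J.

5260 J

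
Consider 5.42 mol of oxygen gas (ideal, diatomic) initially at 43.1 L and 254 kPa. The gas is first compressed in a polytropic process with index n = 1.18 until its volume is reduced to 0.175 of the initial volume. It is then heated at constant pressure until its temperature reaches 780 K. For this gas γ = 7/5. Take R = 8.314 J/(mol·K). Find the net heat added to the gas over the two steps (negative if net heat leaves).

T₁ = P₁V₁/(nR) = 254×43.1/(5.42×8.314) = 243 K.
Step 1 — Polytropic n=1.18: T₂ = T₁(V₁/V₂)^(n−1) = 243×(5.71)^0.18 = 332 K; P₂ = P₁(V₁/V₂)^n = 1990 kPa.
W = (P₁V₁−P₂V₂)/(n−1) = (254×43.1−1990×7.54)/0.18 = -22400 J.
ΔU = nCvΔT = 5.42×20.8×(332−243) = 10100 J.
Q = ΔU + W = -12300 J.
State after step 1: P = 1990 kPa, V = 7.54 L, T = 332 K.
Step 2 — Isobaric: P stays 1990 kPa; V/T = const ⇒ T₂ = 780 K, V₂ = 17.7 L.
W = PΔV = 1990×(17.7−7.54) kPa·L = 20200 J.
ΔU = nCvΔT = 5.42×20.8×(780−332) = 50400 J.
Q = ΔU + W = nCpΔT = 70600 J.
Net over both steps: W = -2250 J, Q = 58300 J, ΔU = 60500 J.

58300 J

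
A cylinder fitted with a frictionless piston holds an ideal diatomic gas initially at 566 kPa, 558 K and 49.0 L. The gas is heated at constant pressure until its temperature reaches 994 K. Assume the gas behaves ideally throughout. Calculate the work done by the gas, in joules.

n = P₁V₁/(RT₁) = 566×49.0/(8.314×558) = 5.98 mol.
Isobaric: P stays 566 kPa; V/T = const ⇒ T₂ = 994 K, V₂ = 87.3 L.
W = PΔV = 566×(87.3−49.0) kPa·L = 21700 J.

21700 J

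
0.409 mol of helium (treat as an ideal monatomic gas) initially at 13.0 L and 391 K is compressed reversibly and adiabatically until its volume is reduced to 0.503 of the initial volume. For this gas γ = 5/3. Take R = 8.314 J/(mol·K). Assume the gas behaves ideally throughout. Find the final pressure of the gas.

321 kPa

P₁ = nRT₁/V₁ = 0.409×8.314×391/13.0 = 102 kPa.
Adiabatic: TV^(γ−1) = const ⇒ T₂ = 391×(1.99)^0.667 = 618 K; PV^γ = const ⇒ P₂ = 321 kPa.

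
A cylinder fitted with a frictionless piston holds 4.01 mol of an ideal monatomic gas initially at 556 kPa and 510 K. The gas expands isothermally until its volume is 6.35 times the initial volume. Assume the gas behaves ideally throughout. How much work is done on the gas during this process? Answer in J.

-31400 J

V₁ = nRT₁/P₁ = 4.01×8.314×510/556 = 30.6 L.
Isothermal: T stays 510 K; PV = const ⇒ V₂ = 194 L, P₂ = 87.6 kPa.
W = nRT ln(V₂/V₁) = 4.01×8.314×510×ln(6.35) = 31400 J.
Work done on the gas = −W_by = -31400 J.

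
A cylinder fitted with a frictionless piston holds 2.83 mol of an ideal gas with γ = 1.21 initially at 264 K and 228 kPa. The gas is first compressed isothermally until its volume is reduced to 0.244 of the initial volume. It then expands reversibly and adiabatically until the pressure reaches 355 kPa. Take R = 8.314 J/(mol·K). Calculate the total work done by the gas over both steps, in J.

V₁ = nRT₁/P₁ = 2.83×8.314×264/228 = 27.2 L.
Step 1 — Isothermal: T stays 264 K; PV = const ⇒ V₂ = 6.65 L, P₂ = 934 kPa.
ΔU = 0 (ideal gas, T constant).
W = nRT ln(V₂/V₁) = 2.83×8.314×264×ln(0.244) = -8760 J.
Q = ΔU + W = -8760 J.
State after step 1: P = 934 kPa, V = 6.65 L, T = 264 K.
Step 2 — Adiabatic: T₂/T₁ = (P₂/P₁)^((γ−1)/γ) ⇒ T₂ = 264×(0.380)^0.174 = 223 K; V₂ = 14.8 L.
ΔU = nCvΔT = 2.83×39.6×(223−264) = -4570 J.
Q = 0 for an adiabatic process, so W = −ΔU = 4570 J.
Net over both steps: W = -4190 J, Q = -8760 J, ΔU = -4570 J.

-4190 J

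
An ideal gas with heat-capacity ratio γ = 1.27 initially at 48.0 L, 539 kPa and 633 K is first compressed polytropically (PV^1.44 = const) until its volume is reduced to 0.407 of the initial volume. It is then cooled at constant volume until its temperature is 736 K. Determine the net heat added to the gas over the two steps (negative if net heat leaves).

-12900 J

n = P₁V₁/(RT₁) = 539×48.0/(8.314×633) = 4.92 mol.
Step 1 — Polytropic n=1.44: T₂ = T₁(V₁/V₂)^(n−1) = 633×(2.46)^0.44 = 940 K; P₂ = P₁(V₁/V₂)^n = 1970 kPa.
W = (P₁V₁−P₂V₂)/(n−1) = (539×48.0−1970×19.5)/0.44 = -28500 J.
ΔU = nCvΔT = 4.92×30.8×(940−633) = 46500 J.
Q = ΔU + W = 18000 J.
State after step 1: P = 1970 kPa, V = 19.5 L, T = 940 K.
Step 2 — Isochoric: V stays 19.5 L; P/T = const ⇒ T₂ = 736 K, P₂ = 1540 kPa.
W = 0 (no volume change).
ΔU = nCvΔT = 4.92×30.8×(736−940) = -30900 J.
Q = ΔU = -30900 J.
Net over both steps: W = -28500 J, Q = -12900 J, ΔU = 15600 J.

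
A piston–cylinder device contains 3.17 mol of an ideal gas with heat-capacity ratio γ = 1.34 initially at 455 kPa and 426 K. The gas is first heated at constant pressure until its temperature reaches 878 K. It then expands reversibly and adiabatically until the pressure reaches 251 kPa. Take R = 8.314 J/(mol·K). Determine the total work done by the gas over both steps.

V₁ = nRT₁/P₁ = 3.17×8.314×426/455 = 24.7 L.
Step 1 — Isobaric: P stays 455 kPa; V/T = const ⇒ T₂ = 878 K, V₂ = 50.9 L.
W = PΔV = 455×(50.9−24.7) kPa·L = 11900 J.
ΔU = nCvΔT = 3.17×24.5×(878−426) = 35000 J.
Q = ΔU + W = nCpΔT = 46900 J.
State after step 1: P = 455 kPa, V = 50.9 L, T = 878 K.
Step 2 — Adiabatic: T₂/T₁ = (P₂/P₁)^((γ−1)/γ) ⇒ T₂ = 878×(0.552)^0.254 = 755 K; V₂ = 79.3 L.
ΔU = nCvΔT = 3.17×24.5×(755−878) = -9530 J.
Q = 0 for an adiabatic process, so W = −ΔU = 9530 J.
Net over both steps: W = 21400 J, Q = 46900 J, ΔU = 25500 J.

21400 J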